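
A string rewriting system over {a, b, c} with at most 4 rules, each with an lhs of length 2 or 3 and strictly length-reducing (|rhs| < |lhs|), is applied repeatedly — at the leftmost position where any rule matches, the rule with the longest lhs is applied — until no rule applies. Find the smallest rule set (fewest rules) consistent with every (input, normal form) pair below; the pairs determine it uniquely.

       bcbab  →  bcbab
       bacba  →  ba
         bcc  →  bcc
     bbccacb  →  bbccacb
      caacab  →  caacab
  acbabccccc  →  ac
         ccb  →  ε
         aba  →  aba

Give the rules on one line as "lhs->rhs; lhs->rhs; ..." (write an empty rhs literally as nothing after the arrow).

bac->; ccb->; ccc->a

  | bcbab
  | bacba => ba
  | bcc
  | bbccacb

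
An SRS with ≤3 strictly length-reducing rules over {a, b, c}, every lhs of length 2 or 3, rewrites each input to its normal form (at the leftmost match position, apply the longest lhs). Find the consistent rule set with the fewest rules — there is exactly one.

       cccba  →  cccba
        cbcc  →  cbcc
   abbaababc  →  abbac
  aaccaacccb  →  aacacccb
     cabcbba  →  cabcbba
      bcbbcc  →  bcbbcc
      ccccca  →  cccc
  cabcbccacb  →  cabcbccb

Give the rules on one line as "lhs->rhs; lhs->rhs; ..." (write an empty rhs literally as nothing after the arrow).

  | cccba
  | cbcc
  | abbaababc => abbaabc => abbac
  | aaccaacccb => aacacccb

aab->a; cca->c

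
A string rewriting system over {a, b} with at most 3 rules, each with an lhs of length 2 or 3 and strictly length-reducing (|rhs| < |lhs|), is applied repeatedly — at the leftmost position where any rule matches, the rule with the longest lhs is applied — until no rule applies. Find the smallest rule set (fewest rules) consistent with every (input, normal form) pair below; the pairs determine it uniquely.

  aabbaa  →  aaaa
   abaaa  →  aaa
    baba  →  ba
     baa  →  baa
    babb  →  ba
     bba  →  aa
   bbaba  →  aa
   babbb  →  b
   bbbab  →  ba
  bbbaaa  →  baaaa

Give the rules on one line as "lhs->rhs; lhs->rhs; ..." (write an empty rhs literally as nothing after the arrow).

ab->; abb->a; bba->aa

  | aabbaa => aaaa
  | abaaa => aaa
  | baba => ba
  | baa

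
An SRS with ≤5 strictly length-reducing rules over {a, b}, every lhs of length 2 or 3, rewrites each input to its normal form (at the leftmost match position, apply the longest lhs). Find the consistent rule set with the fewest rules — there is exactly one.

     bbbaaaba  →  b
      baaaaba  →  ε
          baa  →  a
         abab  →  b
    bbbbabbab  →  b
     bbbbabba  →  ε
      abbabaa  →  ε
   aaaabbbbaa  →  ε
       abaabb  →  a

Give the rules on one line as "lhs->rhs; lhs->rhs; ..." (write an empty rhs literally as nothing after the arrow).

aa->b; ab->b; ba->; bb->a

  | bbbaaaba => abaaaba => baaaba => aaba => bba => aa => b
  | baaaaba => aaaba => baba => ba => ε
  | baa => a
  | abab => bab => b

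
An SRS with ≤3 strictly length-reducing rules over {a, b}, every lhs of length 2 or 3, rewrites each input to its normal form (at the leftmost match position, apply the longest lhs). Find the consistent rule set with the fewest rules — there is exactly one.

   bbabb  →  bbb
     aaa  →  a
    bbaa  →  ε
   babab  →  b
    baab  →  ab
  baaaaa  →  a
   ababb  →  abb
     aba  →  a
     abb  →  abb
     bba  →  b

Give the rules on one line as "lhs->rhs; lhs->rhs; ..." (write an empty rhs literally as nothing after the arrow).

  | bbabb => bbb
  | aaa => aa => a
  | bbaa => ba => ε
  | babab => bab => b

aa->a; ba->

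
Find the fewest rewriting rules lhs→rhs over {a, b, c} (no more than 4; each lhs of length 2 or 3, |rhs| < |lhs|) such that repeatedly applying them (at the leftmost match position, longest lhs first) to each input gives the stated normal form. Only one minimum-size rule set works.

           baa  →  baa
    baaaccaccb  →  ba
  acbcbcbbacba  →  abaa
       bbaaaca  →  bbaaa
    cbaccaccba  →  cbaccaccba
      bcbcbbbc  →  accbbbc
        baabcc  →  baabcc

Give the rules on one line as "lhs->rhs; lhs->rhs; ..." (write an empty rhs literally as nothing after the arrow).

aac->a; acb->a; bcb->ac

  | baa
  | baaaccaccb => baacaccb => baaccb => bacb => ba
  | acbcbcbbacba => acbcbbacba => acbbacba => abacba => abaa
  | bbaaaca => bbaaa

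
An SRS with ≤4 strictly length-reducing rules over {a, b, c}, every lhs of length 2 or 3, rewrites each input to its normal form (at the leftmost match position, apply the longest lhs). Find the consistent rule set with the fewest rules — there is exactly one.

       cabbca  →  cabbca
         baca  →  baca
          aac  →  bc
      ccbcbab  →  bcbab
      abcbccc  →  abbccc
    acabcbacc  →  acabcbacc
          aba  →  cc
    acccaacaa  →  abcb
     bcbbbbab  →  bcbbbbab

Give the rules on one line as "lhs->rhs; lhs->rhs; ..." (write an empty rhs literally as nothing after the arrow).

  | cabbca
  | baca
  | aac => bc
  | ccbcbab => cbcbab => bcbab

aa->b; aba->cc; cbc->bc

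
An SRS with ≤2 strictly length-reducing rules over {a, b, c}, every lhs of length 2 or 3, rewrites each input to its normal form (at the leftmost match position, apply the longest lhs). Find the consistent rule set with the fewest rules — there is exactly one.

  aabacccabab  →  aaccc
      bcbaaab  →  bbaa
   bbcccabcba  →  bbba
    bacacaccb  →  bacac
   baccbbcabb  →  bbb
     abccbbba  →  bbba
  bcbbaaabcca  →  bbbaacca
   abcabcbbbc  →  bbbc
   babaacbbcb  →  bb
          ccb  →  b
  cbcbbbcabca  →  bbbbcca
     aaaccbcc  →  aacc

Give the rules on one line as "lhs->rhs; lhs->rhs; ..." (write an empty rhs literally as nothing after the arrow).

ab->; cb->b

  | aabacccabab => aacccabab => aacccab => aaccc
  | bcbaaab => bbaaab => bbaa
  | bbcccabcba => bbccccba => bbcccba => bbccba => bbcba => bbba
  | bacacaccb => bacacacb => bacacab => bacac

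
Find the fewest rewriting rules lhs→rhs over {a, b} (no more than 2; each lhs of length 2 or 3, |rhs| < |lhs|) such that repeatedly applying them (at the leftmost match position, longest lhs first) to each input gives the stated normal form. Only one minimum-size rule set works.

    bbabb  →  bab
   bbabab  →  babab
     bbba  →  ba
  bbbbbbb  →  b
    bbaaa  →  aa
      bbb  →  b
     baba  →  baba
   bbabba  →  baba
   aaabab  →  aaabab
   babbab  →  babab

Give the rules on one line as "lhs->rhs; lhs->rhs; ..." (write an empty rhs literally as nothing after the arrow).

  | bbabb => babb => bab
  | bbabab => babab
  | bbba => bba => ba
  | bbbbbbb => bbbbbb => bbbbb => bbbb => bbb => bb => b

baa->a; bb->b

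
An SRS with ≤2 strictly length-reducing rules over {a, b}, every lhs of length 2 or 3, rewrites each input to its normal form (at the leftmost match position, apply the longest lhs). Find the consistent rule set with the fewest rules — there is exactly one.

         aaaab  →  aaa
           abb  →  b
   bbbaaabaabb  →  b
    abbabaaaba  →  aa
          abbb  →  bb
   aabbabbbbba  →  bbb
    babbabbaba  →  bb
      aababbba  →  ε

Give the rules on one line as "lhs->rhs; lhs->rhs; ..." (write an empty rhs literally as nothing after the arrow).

ab->; ba->

  | aaaab => aaa
  | abb => b
  | bbbaaabaabb => bbaabaabb => babaabb => baabb => abb => b
  | abbabaaaba => babaaaba => baaaba => aaba => aa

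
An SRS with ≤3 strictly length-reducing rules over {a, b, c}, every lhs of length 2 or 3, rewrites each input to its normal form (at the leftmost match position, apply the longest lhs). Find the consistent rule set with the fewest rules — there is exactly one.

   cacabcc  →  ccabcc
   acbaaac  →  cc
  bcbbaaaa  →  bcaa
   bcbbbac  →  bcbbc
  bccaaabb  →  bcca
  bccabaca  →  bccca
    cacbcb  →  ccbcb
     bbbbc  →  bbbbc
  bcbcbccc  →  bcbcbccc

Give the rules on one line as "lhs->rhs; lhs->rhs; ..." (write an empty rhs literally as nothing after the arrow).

aab->a; ac->c; ba->

  | cacabcc => ccabcc
  | acbaaac => cbaaac => caac => cac => cc
  | bcbbaaaa => bcbaaa => bcaa
  | bcbbbac => bcbbc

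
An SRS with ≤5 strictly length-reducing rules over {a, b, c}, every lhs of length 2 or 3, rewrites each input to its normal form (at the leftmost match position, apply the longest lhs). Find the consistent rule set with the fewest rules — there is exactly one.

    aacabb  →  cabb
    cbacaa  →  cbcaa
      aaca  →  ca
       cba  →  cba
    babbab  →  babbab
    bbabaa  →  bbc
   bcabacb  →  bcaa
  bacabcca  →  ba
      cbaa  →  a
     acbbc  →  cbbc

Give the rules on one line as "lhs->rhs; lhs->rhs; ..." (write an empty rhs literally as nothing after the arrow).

  | aacabb => acabb => cabb
  | cbacaa => cbcaa
  | aaca => aca => ca
  | cba

ac->c; baa->c; bcb->a; cc->a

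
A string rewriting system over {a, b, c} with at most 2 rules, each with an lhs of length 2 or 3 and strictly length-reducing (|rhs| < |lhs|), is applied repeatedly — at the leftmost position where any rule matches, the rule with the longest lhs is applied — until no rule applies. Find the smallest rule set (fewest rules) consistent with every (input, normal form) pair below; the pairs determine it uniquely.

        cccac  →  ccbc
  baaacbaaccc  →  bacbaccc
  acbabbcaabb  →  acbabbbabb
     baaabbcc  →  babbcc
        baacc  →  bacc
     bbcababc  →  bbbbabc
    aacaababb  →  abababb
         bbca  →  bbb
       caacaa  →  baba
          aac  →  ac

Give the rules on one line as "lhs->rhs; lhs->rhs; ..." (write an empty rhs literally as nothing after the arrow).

  | cccac => ccbc
  | baaacbaaccc => baacbaaccc => bacbaaccc => bacbaccc
  | acbabbcaabb => acbabbbabb
  | baaabbcc => baabbcc => babbcc

aa->a; ca->b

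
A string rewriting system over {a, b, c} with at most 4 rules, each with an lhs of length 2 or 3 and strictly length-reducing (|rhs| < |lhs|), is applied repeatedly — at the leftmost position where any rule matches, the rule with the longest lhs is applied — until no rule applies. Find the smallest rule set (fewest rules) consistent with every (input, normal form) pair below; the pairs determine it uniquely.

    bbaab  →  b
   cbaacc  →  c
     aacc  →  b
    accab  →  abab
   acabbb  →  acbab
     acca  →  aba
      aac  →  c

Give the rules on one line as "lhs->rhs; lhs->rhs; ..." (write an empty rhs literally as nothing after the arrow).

  | bbaab => aab => b
  | cbaacc => cbcc => cbb => c
  | aacc => cc => b
  | accab => abab

aa->; abb->ba; bb->; cc->b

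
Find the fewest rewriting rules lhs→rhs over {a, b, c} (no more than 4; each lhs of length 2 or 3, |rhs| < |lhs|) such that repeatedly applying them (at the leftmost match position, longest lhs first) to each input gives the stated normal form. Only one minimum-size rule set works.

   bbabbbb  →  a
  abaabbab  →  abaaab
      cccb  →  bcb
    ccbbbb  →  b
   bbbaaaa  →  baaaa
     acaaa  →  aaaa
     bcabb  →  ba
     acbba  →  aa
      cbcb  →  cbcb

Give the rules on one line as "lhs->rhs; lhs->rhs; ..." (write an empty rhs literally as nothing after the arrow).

  | bbabbbb => abbbb => abb => a
  | abaabbab => abaaab
  | cccb => bcb
  | ccbbbb => bbbbb => bbb => b

bb->; ca->a; cc->b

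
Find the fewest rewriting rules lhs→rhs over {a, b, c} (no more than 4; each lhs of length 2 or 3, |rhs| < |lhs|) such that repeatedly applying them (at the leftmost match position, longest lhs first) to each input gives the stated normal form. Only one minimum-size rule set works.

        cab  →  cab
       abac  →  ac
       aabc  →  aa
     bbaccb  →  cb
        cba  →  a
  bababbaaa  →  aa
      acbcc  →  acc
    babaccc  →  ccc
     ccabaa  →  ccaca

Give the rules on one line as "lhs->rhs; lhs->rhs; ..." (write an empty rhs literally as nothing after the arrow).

ba->; baa->ca; bc->; cba->a

  | cab
  | abac => ac
  | aabc => aa
  | bbaccb => bccb => cb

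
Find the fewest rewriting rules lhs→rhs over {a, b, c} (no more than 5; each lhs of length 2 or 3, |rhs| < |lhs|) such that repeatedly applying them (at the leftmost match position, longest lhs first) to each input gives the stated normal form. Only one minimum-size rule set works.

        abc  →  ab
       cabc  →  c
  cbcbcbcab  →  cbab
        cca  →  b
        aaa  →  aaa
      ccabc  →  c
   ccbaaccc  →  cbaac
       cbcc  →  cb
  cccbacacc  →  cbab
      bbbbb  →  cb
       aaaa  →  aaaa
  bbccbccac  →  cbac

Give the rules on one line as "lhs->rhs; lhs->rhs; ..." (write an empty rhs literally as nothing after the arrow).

bb->c; bc->b; ca->b; cc->c

  | abc => ab
  | cabc => bbc => cc => c
  | cbcbcbcab => cbbcbcab => cccbcab => ccbcab => cbcab => cbab
  | cca => ca => b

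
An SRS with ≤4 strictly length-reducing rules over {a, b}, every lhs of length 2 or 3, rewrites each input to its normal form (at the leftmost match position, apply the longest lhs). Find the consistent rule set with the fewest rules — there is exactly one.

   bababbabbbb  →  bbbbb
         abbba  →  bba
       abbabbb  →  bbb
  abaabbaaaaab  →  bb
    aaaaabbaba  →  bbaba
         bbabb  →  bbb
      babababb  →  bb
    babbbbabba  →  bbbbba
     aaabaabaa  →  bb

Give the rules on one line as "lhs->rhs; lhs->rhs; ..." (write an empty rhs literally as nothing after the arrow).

  | bababbabbbb => babbabbbb => bbabbbb => bbbbb
  | abbba => bba
  | abbabbb => babbb => bbb
  | abaabbaaaaab => abbaaaaab => baaaaab => bbaab => bb

aa->; aaa->b; aab->; abb->b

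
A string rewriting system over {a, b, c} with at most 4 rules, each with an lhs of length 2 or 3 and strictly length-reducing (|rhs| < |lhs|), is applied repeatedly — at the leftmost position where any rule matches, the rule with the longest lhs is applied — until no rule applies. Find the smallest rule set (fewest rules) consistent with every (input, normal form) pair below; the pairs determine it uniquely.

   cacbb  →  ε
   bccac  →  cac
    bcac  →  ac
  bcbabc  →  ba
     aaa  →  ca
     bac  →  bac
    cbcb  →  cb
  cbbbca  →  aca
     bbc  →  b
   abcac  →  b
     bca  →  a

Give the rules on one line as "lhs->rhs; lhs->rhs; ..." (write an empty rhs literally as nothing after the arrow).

  | cacbb => caac => ccc => bc => ε
  | bccac => cac
  | bcac => ac
  | bcbabc => babc => ba

aa->c; bc->; cbb->ac; cc->b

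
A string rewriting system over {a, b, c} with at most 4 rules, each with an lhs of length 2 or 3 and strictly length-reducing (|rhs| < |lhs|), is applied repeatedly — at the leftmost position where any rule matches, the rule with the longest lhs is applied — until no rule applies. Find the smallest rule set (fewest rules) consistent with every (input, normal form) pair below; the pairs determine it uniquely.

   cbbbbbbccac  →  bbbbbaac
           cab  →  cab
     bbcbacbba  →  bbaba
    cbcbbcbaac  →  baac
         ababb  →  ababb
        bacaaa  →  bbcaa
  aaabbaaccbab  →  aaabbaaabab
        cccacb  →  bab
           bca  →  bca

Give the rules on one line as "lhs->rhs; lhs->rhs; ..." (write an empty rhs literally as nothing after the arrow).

aca->bc; cb->; cc->a

  | cbbbbbbccac => bbbbbccac => bbbbbaac
  | cab
  | bbcbacbba => bbacbba => bbaba
  | cbcbbcbaac => cbbcbaac => bcbaac => baac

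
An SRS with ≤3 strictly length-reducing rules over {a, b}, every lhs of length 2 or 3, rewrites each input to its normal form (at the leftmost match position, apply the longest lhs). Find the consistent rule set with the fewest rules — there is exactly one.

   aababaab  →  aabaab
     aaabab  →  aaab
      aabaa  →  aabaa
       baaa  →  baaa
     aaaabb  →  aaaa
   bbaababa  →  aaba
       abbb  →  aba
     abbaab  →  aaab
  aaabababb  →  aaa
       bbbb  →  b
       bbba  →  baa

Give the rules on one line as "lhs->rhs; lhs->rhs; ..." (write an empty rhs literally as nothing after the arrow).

  | aababaab => aabaab
  | aaabab => aaab
  | aabaa
  | baaa

bab->b; bb->; bbb->ba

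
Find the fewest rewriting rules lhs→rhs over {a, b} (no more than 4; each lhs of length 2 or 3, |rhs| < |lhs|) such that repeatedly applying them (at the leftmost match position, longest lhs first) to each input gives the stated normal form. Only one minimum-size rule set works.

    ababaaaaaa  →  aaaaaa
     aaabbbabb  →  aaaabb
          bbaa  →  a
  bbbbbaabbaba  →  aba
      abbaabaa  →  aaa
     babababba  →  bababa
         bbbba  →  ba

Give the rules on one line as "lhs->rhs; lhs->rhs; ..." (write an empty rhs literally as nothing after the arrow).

  | ababaaaaaa => abaaaaaa => aaaaaa
  | aaabbbabb => aaaabb
  | bbaa => a
  | bbbbbaabbaba => bbaabbaba => abbaba => aba

baa->a; bba->; bbb->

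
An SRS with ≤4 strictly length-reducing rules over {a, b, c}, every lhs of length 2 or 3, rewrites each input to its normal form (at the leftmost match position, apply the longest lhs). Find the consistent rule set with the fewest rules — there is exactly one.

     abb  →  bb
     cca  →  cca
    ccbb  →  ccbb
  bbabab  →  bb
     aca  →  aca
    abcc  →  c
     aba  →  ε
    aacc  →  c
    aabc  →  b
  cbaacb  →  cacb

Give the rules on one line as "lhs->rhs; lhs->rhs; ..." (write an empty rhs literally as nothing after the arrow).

aa->b; ab->b; ba->; bc->

  | abb => bb
  | cca
  | ccbb
  | bbabab => bbab => bb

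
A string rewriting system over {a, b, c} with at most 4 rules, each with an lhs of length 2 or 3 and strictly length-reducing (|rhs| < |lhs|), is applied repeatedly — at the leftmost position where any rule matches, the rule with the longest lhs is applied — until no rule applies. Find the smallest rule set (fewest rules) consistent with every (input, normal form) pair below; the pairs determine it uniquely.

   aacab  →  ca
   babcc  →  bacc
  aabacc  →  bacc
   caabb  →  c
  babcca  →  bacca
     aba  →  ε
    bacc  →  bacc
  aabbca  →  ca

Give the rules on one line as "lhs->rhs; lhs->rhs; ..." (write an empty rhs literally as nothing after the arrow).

  | aacab => cab => ca
  | babcc => bacc
  | aabacc => bacc
  | caabb => cbb => c

aa->; ab->a; bb->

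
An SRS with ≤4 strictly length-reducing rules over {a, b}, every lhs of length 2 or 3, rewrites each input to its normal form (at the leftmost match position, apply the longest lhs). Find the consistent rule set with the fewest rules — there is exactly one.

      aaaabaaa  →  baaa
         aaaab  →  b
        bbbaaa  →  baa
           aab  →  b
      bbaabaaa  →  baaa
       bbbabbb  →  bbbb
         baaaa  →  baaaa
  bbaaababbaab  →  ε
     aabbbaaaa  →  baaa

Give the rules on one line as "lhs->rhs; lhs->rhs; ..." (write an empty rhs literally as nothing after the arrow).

ab->b; bab->; bba->

  | aaaabaaa => aaabaaa => aabaaa => abaaa => baaa
  | aaaab => aaab => aab => ab => b
  | bbbaaa => baa
  | aab => ab => b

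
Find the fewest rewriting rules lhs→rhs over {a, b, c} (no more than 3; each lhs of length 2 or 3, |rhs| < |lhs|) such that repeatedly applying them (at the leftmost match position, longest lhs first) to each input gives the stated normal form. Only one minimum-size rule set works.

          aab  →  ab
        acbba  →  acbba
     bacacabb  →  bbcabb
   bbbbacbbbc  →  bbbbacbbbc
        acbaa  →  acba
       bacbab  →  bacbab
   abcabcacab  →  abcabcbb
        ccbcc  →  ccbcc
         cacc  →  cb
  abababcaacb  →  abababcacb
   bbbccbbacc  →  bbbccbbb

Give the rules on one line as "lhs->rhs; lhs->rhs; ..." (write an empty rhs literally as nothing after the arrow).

  | aab => ab
  | acbba
  | bacacabb => bbcabb
  | bbbbacbbbc

aa->a; aca->b; acc->b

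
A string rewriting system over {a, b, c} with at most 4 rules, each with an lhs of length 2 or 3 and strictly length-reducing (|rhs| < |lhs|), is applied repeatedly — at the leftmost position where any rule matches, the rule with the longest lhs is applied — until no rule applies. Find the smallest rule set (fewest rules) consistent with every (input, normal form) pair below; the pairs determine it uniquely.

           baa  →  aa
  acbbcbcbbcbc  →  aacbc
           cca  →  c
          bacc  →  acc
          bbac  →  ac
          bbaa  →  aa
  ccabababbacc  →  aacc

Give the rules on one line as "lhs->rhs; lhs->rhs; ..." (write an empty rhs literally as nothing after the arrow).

  | baa => aa
  | acbbcbcbbcbc => aacbcbbcbc => aacbacbc => aacacbc => aacbc
  | cca => c
  | bacc => acc

ba->a; ca->; cbb->a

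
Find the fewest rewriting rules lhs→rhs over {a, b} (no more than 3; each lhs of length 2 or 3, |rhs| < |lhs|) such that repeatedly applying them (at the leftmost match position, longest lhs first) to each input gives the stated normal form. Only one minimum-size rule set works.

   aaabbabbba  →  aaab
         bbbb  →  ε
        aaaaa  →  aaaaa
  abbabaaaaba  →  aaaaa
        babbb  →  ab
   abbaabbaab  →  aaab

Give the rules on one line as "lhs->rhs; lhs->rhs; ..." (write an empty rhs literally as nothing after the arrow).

  | aaabbabbba => aaabbbba => aaabba => aaab
  | bbbb => bb => ε
  | aaaaa
  | abbabaaaaba => abbaaaaba => abaaaba => aaaaba => aaaaa

ba->a; bb->; bba->b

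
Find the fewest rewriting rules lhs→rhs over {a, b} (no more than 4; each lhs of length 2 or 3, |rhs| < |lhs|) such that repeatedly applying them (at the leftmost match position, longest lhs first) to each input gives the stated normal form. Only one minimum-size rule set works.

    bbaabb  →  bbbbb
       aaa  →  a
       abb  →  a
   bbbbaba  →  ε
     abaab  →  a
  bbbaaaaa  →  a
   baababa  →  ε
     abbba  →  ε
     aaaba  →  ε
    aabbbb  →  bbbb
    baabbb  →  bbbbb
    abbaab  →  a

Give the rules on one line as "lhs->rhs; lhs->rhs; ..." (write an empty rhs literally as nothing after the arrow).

  | bbaabb => bbbbb
  | aaa => a
  | abb => ab => a
  | bbbbaba => bbbaba => bbaba => baba => aba => aa => ε

aa->; ab->a; ba->a; baa->bb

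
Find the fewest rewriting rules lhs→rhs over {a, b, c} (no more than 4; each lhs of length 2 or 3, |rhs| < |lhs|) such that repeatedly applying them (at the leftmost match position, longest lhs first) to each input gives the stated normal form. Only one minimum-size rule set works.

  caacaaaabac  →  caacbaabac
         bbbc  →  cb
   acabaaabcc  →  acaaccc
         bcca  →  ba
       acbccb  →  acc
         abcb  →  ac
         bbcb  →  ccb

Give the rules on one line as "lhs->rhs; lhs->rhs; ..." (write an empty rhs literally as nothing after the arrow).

  | caacaaaabac => caacbaabac
  | bbbc => cbc => cb
  | acabaaabcc => acabbabcc => acaabbcc => acaaccc
  | bcca => bca => ba

aaa->ba; bb->c; bba->ab; bc->b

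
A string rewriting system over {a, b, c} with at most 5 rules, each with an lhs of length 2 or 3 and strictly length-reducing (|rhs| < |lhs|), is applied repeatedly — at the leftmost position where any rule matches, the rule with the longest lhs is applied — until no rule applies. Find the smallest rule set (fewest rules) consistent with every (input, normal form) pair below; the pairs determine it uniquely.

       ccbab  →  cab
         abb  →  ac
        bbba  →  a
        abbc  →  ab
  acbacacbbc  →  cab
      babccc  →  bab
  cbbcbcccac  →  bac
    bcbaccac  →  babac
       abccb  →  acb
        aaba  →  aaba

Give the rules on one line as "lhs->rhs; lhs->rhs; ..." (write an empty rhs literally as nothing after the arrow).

  | ccbab => bbab => cab
  | abb => ac
  | bbba => cba => a
  | abbc => acc => ab

aac->ba; bb->c; cba->a; cc->b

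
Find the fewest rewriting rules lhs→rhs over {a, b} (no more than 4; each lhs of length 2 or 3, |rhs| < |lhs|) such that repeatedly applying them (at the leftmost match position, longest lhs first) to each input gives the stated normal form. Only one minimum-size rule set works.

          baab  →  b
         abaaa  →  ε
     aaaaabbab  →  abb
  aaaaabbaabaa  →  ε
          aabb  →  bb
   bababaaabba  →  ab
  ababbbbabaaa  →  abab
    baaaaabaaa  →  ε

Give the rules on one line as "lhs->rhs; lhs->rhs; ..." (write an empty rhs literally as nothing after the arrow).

  | baab => aab => b
  | abaaa => aaaa => aa => ε
  | aaaaabbab => aaabbab => abbab => abb
  | aaaaabbaabaa => aaabbaabaa => abbaabaa => ababaa => abaaa => aaaa => aa => ε

aa->; baa->aa; bba->b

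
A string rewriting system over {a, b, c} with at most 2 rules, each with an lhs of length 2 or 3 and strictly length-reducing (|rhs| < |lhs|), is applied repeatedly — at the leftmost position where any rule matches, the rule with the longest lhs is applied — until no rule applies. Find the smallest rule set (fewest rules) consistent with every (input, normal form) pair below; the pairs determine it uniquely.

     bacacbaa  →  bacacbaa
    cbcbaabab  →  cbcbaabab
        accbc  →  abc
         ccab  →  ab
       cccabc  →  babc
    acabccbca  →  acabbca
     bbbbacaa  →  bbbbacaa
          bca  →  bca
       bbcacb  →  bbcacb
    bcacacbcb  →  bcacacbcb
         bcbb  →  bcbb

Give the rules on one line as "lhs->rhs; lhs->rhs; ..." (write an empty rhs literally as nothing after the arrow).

  | bacacbaa
  | cbcbaabab
  | accbc => abc
  | ccab => ab

cc->; ccc->b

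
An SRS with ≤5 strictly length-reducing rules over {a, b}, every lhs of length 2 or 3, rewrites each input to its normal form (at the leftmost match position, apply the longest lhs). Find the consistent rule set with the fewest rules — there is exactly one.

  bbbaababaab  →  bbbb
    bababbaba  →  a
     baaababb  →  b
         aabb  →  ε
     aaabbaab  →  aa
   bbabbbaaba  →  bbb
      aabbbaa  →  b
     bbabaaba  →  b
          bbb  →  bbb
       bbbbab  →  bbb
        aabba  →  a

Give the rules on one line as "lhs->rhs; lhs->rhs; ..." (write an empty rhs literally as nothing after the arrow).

ab->; ba->; baa->b; bab->

  | bbbaababaab => bbbbabaab => bbbaab => bbbb
  | bababbaba => abbaba => baba => a
  | baaababb => bababb => abb => b
  | aabb => ab => ε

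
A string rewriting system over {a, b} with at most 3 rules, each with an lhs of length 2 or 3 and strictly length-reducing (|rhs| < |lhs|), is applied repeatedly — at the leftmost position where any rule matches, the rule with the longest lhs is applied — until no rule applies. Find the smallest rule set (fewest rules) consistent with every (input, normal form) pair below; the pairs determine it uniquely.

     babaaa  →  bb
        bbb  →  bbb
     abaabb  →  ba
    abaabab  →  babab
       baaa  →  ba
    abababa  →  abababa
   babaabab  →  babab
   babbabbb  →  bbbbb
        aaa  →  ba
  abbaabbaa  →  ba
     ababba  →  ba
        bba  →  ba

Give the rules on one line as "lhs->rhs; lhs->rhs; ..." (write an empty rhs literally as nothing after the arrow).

aa->b; abb->ba; bba->ba

  | babaaa => babba => bbaa => baa => bb
  | bbb
  | abaabb => abbbb => babb => bba => ba
  | abaabab => abbbab => babab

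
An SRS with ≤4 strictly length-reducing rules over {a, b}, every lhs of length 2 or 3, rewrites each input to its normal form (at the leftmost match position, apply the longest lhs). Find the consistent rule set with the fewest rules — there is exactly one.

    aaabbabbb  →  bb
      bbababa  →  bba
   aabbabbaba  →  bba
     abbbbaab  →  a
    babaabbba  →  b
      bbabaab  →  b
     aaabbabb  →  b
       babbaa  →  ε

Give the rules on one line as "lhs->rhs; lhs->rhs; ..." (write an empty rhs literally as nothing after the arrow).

  | aaabbabbb => bbabbb => bbbbb => abb => bb
  | bbababa => bbbaba => aaba => bba
  | aabbabbaba => bbbabbaba => aabbaba => bbbaba => aaba => bba
  | abbbbaab => bbbbaab => abaab => baab => bbb => a

aa->b; aaa->; ab->b; bbb->a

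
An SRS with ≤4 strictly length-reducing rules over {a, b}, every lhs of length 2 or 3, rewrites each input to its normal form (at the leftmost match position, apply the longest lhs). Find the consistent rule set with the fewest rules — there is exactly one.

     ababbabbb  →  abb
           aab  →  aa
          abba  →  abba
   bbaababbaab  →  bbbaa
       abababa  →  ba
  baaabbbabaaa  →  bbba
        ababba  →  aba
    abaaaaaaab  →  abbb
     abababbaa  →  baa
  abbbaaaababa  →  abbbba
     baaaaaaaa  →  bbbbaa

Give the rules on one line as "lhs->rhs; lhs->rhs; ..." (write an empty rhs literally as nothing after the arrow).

  | ababbabbb => ababbb => abb
  | aab => aa
  | abba
  | bbaababbaab => bbaaabbaab => bbbabbaab => bbbaab => bbbaa

aaa->ba; aab->aa; bab->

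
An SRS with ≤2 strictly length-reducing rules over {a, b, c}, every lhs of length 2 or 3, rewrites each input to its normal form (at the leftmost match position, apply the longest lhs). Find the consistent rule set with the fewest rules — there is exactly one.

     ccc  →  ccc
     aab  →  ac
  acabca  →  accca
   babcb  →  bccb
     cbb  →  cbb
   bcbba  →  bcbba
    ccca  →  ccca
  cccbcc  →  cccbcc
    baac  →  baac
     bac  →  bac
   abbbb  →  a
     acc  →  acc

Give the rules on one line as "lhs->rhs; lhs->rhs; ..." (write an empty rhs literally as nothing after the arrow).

ab->c; abb->a

  | ccc
  | aab => ac
  | acabca => accca
  | babcb => bccb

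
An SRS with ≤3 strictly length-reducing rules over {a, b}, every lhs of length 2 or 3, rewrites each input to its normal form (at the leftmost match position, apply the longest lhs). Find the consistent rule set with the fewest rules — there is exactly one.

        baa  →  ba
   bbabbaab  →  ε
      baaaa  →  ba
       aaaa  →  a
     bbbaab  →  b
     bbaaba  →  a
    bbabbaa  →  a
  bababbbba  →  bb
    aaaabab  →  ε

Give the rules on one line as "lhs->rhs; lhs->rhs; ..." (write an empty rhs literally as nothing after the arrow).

  | baa => ba
  | bbabbaab => bbaab => ab => ε
  | baaaa => baaa => baa => ba
  | aaaa => aaa => aa => a

aa->a; ab->; bba->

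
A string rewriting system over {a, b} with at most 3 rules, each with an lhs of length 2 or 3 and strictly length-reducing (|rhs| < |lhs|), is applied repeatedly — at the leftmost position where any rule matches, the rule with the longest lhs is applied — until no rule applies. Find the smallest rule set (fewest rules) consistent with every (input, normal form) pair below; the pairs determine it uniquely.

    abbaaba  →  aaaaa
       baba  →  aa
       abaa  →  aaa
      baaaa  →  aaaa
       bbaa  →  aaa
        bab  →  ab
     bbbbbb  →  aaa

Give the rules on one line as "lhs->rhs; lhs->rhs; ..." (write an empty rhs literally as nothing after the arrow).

  | abbaaba => aaaaba => aaaaa
  | baba => aba => aa
  | abaa => aaa
  | baaaa => aaaa

ba->a; bb->a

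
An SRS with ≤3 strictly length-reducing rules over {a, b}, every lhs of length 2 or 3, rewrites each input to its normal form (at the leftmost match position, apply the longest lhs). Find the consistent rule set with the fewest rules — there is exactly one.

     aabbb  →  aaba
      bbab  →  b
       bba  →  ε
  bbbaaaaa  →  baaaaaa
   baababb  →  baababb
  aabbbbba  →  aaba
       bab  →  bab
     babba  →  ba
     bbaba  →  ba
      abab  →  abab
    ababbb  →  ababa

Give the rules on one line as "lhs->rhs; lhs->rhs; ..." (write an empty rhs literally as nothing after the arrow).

bba->; bbb->ba

  | aabbb => aaba
  | bbab => b
  | bba => ε
  | bbbaaaaa => baaaaaa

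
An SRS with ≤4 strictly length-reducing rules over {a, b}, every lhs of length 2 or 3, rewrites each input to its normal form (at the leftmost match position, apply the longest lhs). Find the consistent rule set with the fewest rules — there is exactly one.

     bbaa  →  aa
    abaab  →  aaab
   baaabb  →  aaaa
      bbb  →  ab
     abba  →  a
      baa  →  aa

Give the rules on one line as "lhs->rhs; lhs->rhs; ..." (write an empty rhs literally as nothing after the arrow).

  | bbaa => baa => aa
  | abaab => aaab
  | baaabb => aaabb => aaaa
  | bbb => ab

ba->; baa->aa; bb->a; bba->ba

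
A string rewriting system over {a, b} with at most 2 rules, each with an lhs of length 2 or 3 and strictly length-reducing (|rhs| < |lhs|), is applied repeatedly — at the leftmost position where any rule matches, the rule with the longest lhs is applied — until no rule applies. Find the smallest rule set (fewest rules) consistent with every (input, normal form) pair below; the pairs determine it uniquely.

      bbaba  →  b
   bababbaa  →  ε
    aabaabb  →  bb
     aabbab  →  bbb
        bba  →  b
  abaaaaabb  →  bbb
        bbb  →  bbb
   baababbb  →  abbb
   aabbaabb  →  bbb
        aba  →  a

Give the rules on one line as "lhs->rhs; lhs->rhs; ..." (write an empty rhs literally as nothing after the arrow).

aa->b; ba->

  | bbaba => bba => b
  | bababbaa => babbaa => bbaa => ba => ε
  | aabaabb => bbaabb => babb => bb
  | aabbab => bbbab => bbb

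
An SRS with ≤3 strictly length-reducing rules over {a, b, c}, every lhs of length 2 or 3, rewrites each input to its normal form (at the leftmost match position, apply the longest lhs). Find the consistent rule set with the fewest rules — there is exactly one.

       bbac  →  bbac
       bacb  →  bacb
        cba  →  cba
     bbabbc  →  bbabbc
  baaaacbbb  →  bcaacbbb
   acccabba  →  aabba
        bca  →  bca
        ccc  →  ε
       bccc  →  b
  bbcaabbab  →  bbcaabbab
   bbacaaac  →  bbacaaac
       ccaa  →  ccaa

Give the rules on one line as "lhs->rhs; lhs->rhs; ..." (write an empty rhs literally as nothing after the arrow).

baa->bc; ccc->

  | bbac
  | bacb
  | cba
  | bbabbc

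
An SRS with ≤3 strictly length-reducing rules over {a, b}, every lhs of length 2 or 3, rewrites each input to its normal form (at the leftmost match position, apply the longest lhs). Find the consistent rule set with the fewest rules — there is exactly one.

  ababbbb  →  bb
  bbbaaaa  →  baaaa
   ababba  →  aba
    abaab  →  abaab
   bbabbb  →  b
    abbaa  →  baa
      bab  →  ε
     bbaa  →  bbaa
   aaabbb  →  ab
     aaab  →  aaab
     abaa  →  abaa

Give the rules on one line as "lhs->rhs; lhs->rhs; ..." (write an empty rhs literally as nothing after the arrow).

  | ababbbb => abbb => bb
  | bbbaaaa => baaaa
  | ababba => aba
  | abaab

abb->b; bab->; bbb->b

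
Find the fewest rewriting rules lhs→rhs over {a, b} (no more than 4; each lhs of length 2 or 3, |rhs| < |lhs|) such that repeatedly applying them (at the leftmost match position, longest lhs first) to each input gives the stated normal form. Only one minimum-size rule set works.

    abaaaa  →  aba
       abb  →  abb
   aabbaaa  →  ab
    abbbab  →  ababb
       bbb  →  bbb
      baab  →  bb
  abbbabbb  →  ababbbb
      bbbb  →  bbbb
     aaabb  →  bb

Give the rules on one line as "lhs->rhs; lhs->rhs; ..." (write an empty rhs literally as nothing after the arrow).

  | abaaaa => aba
  | abb
  | aabbaaa => bbaaa => abaa => ab
  | abbbab => ababb

aa->; aaa->; bba->ab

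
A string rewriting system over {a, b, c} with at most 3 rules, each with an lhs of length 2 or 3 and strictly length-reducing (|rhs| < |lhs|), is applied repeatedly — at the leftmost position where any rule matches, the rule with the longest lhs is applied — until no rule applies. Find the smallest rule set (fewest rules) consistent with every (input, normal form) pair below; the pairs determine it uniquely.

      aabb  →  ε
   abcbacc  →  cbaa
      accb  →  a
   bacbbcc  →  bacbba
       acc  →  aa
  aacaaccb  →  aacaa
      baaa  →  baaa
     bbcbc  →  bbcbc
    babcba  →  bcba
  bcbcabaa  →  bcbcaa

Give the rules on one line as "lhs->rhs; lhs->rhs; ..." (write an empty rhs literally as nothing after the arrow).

ab->; cc->a

  | aabb => ab => ε
  | abcbacc => cbacc => cbaa
  | accb => aab => a
  | bacbbcc => bacbba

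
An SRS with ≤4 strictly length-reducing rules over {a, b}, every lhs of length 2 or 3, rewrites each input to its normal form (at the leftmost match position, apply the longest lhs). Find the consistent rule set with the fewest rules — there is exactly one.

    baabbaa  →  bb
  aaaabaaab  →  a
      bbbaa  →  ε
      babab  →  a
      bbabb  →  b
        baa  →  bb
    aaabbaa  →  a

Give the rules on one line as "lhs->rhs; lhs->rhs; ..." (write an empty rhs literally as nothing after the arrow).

aaa->; ab->b; baa->bb; bbb->a

  | baabbaa => bbbbaa => abaa => baa => bb
  | aaaabaaab => abaaab => baaab => bbab => bbb => a
  | bbbaa => aaa => ε
  | babab => bbab => bbb => a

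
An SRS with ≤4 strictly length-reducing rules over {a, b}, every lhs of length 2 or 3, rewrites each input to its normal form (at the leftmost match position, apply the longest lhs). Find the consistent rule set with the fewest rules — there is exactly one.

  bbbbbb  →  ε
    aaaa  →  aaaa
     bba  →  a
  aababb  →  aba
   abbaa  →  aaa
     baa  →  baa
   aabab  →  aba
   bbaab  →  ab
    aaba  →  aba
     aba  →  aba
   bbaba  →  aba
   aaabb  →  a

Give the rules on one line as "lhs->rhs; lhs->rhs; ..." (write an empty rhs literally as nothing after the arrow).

  | bbbbbb => bbbb => bb => ε
  | aaaa
  | bba => a
  | aababb => ababb => abab => aba

aab->ab; bab->ba; bb->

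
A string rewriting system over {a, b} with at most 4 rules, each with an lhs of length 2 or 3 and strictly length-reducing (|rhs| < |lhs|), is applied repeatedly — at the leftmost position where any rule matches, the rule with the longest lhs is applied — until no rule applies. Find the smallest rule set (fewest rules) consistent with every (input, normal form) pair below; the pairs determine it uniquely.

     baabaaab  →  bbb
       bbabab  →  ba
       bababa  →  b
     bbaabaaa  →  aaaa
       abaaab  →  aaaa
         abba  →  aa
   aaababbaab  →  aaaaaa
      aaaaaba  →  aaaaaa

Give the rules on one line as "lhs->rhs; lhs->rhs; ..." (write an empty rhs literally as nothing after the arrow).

ab->a; baa->bb; bba->

  | baabaaab => bbbaaab => baab => bbb
  | bbabab => bab => ba
  | bababa => baaba => bbba => b
  | bbaabaaa => abaaa => aaaa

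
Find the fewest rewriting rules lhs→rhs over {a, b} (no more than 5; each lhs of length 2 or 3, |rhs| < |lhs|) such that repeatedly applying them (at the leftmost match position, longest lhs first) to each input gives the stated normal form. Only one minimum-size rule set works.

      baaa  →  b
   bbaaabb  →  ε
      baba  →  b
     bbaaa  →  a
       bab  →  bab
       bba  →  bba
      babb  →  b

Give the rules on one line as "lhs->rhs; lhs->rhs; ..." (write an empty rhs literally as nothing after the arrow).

aa->b; aba->; abb->; baa->a

  | baaa => aa => b
  | bbaaabb => baabb => abb => ε
  | baba => b
  | bbaaa => baa => a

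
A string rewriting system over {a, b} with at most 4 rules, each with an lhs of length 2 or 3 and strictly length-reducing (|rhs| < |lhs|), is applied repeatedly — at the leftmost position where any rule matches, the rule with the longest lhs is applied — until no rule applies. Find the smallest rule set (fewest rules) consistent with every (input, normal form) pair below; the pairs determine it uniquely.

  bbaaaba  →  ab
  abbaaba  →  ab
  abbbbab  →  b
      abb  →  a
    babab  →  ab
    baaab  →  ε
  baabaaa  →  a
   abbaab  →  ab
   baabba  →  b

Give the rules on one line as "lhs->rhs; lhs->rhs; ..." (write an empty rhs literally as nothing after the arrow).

  | bbaaaba => aaaba => aba => ab
  | abbaaba => aaaba => aba => ab
  | abbbbab => abbab => aab => b
  | abb => a

aa->; ba->b; bb->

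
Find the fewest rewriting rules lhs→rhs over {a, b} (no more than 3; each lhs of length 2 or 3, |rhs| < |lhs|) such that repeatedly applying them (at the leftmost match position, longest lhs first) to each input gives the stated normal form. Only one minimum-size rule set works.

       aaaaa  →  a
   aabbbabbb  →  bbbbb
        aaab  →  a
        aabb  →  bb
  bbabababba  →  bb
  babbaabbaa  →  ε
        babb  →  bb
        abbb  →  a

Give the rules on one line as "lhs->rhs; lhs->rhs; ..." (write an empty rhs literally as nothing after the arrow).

aa->; ab->a; ba->

  | aaaaa => aaa => a
  | aabbbabbb => bbbabbb => bbbbb
  | aaab => ab => a
  | aabb => bb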